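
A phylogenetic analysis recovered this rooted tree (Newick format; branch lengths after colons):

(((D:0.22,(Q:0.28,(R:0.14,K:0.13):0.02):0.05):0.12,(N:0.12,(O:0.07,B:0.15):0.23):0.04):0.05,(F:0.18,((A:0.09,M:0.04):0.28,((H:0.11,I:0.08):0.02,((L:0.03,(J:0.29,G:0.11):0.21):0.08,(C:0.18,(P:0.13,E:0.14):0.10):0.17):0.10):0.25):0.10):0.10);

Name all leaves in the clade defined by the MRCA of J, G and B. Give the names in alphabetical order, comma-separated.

Tracing J: it sits inside (J,G).
Tracing G: it sits inside (J,G).
Tracing B: it sits inside (O,B).
The smallest clade enclosing all 3 is the whole tree (their MRCA is the root), so the answer is all 18 tips in alphabetical order.

A, B, C, D, E, F, G, H, I, J, K, L, M, N, O, P, Q, R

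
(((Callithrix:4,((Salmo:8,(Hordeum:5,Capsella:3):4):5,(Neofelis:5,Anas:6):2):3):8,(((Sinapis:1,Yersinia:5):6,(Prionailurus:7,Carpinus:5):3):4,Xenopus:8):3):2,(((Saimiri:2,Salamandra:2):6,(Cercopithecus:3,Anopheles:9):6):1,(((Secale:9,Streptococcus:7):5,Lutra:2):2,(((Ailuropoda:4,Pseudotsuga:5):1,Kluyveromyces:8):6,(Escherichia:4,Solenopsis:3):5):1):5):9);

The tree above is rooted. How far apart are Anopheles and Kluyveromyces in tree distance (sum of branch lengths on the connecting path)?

36

The path runs Anopheles → … → MRCA → … → Kluyveromyces; the MRCA is the node subtending (((Saimiri,Salamandra),(Cercopithecus,Anopheles)),(((Secale,Streptococcus),Lutra),(((Ailuropoda,Pseudotsuga),Kluyveromyces),(Escherichia,Solenopsis)))).
Branch lengths along that path: 9 + 6 + 1 + 5 + 1 + 6 + 8 = 36.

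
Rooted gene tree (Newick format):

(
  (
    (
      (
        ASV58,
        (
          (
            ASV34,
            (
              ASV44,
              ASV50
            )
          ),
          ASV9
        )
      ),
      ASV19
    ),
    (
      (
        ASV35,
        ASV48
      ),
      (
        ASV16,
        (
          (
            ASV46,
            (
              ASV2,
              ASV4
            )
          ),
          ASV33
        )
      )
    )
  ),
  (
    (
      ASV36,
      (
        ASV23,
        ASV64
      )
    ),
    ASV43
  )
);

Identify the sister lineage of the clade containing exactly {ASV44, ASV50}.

The clade containing exactly {ASV44, ASV50} attaches to the tree at the node subtending (ASV34,(ASV44,ASV50)).
The other lineage descending from that same node — the sister group — is the single tip ASV34.

ASV34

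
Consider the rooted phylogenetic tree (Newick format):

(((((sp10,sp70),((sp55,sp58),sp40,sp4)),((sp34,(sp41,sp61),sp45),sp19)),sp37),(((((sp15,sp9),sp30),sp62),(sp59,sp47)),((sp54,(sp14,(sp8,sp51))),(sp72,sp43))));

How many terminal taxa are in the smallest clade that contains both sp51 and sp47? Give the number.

12

The MRCA of sp51 and sp47 is the node subtending (((((sp15,sp9),sp30),sp62),(sp59,sp47)),((sp54,(sp14,(sp8,sp51))),(sp72,sp43))).
That clade contains 12 terminal taxa: sp14, sp15, sp30, sp43, sp47, sp51, sp54, sp59, sp62, sp72, sp8, sp9.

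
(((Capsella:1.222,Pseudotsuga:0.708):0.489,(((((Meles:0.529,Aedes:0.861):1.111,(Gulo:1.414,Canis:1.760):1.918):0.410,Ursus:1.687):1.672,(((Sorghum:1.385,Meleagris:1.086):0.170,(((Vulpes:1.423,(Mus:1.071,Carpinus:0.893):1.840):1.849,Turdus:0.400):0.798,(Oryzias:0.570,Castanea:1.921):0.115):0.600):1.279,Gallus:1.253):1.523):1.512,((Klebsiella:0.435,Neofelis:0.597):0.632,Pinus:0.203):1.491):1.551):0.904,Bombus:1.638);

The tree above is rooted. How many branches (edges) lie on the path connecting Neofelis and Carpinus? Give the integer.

11

The MRCA of Neofelis and Carpinus is the node subtending (((((Meles,Aedes),(Gulo,Canis)),Ursus),(((Sorghum,Meleagris),(((Vulpes,(Mus,Carpinus)),Turdus),(Oryzias,Castanea))),Gallus)),((Klebsiella,Neofelis),Pinus)).
From Neofelis up to that node: 3 branches. From Carpinus up to the same node: 8 branches. Total: 3 + 8 = 11.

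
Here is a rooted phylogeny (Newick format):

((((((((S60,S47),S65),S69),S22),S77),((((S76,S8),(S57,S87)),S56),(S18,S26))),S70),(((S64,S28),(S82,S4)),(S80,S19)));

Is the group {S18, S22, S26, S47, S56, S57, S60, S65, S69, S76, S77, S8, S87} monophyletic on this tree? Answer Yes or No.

Yes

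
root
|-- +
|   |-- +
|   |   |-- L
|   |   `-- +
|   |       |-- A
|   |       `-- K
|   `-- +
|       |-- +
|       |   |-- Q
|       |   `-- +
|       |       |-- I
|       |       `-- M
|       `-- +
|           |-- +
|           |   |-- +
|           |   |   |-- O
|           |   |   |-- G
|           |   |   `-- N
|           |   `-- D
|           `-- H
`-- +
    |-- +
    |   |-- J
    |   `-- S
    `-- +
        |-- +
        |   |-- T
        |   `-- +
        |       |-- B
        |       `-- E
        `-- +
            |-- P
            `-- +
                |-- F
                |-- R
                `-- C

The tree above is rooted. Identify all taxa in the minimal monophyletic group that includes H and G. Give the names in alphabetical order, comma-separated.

D, G, H, N, O

Tracing H: it sits inside (((O,G,N),D),H).
Tracing G: it sits inside (O,G,N).
The smallest clade enclosing both is (((O,G,N),D),H); the answer is its 5 terminal taxa in alphabetical order.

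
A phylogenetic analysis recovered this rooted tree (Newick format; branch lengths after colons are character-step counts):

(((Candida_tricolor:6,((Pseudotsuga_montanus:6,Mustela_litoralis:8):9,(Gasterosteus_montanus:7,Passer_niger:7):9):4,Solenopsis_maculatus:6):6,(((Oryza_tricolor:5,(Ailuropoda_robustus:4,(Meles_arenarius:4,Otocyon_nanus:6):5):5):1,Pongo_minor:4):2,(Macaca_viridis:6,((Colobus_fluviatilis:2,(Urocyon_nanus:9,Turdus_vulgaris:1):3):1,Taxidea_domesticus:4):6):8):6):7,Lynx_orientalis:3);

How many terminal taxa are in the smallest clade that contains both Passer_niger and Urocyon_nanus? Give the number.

The MRCA of Passer_niger and Urocyon_nanus is the node subtending ((Candida_tricolor,((Pseudotsuga_montanus,Mustela_litoralis),(Gasterosteus_montanus,Passer_niger)),Solenopsis_maculatus),(((Oryza_tricolor,(Ailuropoda_robustus,(Meles_arenarius,Otocyon_nanus))),Pongo_minor),(Macaca_viridis,((Colobus_fluviatilis,(Urocyon_nanus,Turdus_vulgaris)),Taxidea_domesticus)))).
That clade contains 16 terminal taxa: Ailuropoda_robustus, Candida_tricolor, Colobus_fluviatilis, Gasterosteus_montanus, Macaca_viridis, Meles_arenarius, Mustela_litoralis, Oryza_tricolor, Otocyon_nanus, Passer_niger, Pongo_minor, Pseudotsuga_montanus, Solenopsis_maculatus, Taxidea_domesticus, Turdus_vulgaris, Urocyon_nanus.

16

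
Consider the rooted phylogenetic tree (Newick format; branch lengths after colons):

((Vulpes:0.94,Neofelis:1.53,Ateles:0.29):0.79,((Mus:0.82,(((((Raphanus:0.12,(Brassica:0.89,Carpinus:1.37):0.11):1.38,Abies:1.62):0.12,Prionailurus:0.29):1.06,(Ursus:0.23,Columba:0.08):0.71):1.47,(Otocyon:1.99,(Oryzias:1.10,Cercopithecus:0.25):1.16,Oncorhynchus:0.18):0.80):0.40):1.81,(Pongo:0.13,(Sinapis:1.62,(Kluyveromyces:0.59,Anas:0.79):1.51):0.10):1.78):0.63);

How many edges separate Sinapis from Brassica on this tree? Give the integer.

11

The MRCA of Sinapis and Brassica is the node subtending ((Mus,(((((Raphanus,(Brassica,Carpinus)),Abies),Prionailurus),(Ursus,Columba)),(Otocyon,(Oryzias,Cercopithecus),Oncorhynchus))),(Pongo,(Sinapis,(Kluyveromyces,Anas)))).
From Sinapis up to that node: 3 branches. From Brassica up to the same node: 8 branches. Total: 3 + 8 = 11.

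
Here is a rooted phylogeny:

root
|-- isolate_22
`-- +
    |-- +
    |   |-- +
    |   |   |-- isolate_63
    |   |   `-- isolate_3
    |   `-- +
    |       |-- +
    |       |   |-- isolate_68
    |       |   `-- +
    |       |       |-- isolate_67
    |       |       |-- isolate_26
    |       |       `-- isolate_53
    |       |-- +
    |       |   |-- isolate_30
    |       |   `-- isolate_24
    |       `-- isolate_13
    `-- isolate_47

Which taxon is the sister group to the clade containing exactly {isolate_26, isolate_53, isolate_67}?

isolate_68

The clade containing exactly {isolate_26, isolate_53, isolate_67} attaches to the tree at the node subtending (isolate_68,(isolate_67,isolate_26,isolate_53)).
The other lineage descending from that same node — the sister group — is the single tip isolate_68.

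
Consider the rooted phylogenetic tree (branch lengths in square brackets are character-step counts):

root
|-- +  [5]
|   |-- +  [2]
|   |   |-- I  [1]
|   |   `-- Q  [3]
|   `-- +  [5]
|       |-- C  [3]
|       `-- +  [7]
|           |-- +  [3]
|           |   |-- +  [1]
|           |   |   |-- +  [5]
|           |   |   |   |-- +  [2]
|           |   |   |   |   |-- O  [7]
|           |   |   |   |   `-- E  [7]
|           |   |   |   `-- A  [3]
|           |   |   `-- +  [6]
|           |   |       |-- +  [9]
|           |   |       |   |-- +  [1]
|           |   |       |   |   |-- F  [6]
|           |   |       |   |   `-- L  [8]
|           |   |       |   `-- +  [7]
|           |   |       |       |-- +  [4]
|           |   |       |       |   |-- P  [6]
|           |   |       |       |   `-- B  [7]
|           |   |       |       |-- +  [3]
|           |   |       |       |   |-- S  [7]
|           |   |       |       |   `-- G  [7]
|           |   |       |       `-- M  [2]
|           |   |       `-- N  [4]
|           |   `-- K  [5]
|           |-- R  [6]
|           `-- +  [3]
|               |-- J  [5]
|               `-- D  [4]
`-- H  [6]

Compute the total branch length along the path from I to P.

51

The path runs I → … → MRCA → … → P; the MRCA is the node subtending ((I,Q),(C,(((((O,E),A),(((F,L),((P,B),(S,G),M)),N)),K),R,(J,D)))).
Branch lengths along that path: 1 + 2 + 5 + 7 + 3 + 1 + 6 + 9 + 7 + 4 + 6 = 51.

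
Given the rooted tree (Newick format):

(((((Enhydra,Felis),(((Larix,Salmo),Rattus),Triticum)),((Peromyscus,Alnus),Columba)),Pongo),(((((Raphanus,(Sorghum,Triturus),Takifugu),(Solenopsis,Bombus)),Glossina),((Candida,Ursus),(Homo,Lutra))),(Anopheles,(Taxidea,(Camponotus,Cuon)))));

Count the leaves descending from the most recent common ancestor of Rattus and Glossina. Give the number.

The MRCA of Rattus and Glossina is the root, so the clade is the entire tree.
That clade contains 25 terminal taxa: Alnus, Anopheles, Bombus, Camponotus, Candida, Columba, Cuon, Enhydra, Felis, Glossina, Homo, Larix, Lutra, Peromyscus, Pongo, Raphanus, Rattus, Salmo, Solenopsis, Sorghum, Takifugu, Taxidea, Triticum, Triturus, Ursus.

25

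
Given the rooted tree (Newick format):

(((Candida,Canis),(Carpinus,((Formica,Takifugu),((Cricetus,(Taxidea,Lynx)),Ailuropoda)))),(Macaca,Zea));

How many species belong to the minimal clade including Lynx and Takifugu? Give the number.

6

The MRCA of Lynx and Takifugu is the node subtending ((Formica,Takifugu),((Cricetus,(Taxidea,Lynx)),Ailuropoda)).
That clade contains 6 terminal taxa: Ailuropoda, Cricetus, Formica, Lynx, Takifugu, Taxidea.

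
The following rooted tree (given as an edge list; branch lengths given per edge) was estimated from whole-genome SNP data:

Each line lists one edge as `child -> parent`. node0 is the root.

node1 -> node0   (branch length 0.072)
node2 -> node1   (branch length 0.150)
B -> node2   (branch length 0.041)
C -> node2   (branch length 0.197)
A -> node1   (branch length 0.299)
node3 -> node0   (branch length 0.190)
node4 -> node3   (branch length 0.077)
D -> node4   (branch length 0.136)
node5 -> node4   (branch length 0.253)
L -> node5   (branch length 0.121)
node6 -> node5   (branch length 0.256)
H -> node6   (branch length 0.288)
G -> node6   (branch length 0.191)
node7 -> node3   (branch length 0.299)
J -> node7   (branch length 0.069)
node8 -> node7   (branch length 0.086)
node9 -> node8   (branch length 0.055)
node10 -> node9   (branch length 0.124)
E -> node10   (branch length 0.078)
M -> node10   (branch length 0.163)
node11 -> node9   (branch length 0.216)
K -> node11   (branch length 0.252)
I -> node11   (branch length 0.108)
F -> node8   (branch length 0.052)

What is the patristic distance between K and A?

The path runs K → … → MRCA → … → A; the MRCA is the root of the tree.
Branch lengths along that path: 0.252 + 0.216 + 0.055 + 0.086 + 0.299 + 0.190 + 0.072 + 0.299 = 1.469.

1.469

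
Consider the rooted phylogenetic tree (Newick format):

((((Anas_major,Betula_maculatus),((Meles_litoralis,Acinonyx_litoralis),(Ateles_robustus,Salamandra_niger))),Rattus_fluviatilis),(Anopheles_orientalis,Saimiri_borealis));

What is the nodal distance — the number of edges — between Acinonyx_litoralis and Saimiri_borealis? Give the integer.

7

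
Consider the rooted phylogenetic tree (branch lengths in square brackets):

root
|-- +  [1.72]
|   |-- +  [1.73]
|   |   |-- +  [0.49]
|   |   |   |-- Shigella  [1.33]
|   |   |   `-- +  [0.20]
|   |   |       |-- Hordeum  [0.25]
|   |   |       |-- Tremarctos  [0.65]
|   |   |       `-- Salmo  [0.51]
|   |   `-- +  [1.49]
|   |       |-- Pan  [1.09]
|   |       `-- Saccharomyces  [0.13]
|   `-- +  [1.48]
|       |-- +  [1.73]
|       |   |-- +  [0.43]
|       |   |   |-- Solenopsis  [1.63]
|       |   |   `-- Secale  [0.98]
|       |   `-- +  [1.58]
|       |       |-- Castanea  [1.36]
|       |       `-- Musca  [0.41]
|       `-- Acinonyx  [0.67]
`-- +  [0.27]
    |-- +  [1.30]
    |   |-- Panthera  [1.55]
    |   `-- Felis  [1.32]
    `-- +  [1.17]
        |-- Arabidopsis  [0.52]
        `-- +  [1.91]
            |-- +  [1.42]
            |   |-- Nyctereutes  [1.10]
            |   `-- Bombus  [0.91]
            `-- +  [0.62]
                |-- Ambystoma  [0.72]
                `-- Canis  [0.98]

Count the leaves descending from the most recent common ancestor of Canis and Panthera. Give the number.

The MRCA of Canis and Panthera is the node subtending ((Panthera,Felis),(Arabidopsis,((Nyctereutes,Bombus),(Ambystoma,Canis)))).
That clade contains 7 terminal taxa: Ambystoma, Arabidopsis, Bombus, Canis, Felis, Nyctereutes, Panthera.

7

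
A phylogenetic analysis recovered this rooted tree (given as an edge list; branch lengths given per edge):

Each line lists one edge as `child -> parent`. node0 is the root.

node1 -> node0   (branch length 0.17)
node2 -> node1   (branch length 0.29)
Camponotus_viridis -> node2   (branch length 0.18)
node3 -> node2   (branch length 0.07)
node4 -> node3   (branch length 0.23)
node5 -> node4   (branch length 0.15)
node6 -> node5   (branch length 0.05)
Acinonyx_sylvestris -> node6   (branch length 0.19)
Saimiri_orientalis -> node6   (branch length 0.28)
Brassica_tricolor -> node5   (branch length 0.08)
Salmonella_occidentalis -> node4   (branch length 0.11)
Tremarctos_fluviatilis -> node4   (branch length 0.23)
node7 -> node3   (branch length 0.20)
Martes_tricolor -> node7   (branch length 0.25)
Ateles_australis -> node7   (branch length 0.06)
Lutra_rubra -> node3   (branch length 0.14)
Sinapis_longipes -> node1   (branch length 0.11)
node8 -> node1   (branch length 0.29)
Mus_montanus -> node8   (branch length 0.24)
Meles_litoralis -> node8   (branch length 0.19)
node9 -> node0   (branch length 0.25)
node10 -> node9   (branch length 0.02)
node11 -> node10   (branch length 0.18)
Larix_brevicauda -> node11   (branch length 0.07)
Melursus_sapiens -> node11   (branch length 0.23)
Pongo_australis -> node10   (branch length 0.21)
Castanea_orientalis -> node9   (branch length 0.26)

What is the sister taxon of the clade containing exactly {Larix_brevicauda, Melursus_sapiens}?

Pongo_australis

The clade containing exactly {Larix_brevicauda, Melursus_sapiens} attaches to the tree at the node subtending ((Larix_brevicauda,Melursus_sapiens),Pongo_australis).
The other lineage descending from that same node — the sister group — is the single tip Pongo_australis.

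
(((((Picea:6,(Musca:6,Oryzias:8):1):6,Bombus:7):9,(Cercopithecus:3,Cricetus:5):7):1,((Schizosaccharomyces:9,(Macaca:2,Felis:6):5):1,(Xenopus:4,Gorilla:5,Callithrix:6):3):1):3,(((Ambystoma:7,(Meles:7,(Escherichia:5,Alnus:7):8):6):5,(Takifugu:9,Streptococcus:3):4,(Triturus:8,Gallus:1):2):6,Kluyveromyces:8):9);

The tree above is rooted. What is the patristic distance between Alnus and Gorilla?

53

The path runs Alnus → … → MRCA → … → Gorilla; the MRCA is the root of the tree.
Branch lengths along that path: 7 + 8 + 6 + 5 + 6 + 9 + 3 + 1 + 3 + 5 = 53.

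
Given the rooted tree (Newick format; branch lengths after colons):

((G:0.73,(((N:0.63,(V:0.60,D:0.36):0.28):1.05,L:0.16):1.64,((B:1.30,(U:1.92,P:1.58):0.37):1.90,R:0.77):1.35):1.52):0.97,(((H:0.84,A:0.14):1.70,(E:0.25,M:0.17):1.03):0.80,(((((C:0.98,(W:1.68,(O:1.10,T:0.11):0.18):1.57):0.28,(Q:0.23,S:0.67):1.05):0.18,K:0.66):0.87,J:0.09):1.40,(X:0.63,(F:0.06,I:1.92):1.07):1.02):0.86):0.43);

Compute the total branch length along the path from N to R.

5.44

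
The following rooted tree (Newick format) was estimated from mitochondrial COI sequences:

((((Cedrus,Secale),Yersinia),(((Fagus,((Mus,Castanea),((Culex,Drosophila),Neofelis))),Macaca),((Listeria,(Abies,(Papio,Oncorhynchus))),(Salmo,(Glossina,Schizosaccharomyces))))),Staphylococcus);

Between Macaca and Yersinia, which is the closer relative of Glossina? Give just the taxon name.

Macaca

The MRCA of Glossina and Macaca subtends (((Fagus,((Mus,Castanea),((Culex,Drosophila),Neofelis))),Macaca),((Listeria,(Abies,(Papio,Oncorhynchus))),(Salmo,(Glossina,Schizosaccharomyces)))) (14 taxa).
The MRCA of Glossina and Yersinia subtends (((Cedrus,Secale),Yersinia),(((Fagus,((Mus,Castanea),((Culex,Drosophila),Neofelis))),Macaca),((Listeria,(Abies,(Papio,Oncorhynchus))),(Salmo,(Glossina,Schizosaccharomyces))))) (17 taxa).
The first is nested inside the second, so Glossina shares a more recent common ancestor with Macaca.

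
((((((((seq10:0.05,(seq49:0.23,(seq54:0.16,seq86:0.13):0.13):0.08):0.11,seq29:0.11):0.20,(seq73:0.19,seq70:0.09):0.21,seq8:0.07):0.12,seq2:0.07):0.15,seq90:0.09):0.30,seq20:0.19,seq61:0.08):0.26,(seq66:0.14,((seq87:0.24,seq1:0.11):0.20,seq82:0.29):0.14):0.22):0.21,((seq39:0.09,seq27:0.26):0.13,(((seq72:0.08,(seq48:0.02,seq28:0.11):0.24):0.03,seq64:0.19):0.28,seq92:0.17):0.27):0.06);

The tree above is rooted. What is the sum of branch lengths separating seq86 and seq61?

1.30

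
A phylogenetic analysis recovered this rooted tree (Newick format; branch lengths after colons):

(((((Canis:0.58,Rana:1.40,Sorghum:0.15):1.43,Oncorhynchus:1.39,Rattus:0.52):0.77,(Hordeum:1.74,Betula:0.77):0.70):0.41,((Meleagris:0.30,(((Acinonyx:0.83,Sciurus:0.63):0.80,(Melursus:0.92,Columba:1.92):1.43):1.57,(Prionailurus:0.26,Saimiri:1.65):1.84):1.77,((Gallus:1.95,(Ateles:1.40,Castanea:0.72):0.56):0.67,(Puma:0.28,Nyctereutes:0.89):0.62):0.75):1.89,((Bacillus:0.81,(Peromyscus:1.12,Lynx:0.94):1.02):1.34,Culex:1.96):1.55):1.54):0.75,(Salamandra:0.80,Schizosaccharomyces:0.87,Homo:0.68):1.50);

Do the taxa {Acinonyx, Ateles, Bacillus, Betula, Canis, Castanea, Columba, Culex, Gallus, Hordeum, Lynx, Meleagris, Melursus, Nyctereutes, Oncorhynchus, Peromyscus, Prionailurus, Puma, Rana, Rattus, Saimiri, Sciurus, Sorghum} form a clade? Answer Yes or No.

Yes

The most recent common ancestor of these taxa subtends ((((Canis,Rana,Sorghum),Oncorhynchus,Rattus),(Hordeum,Betula)),((Meleagris,(((Acinonyx,Sciurus),(Melursus,Columba)),(Prionailurus,Saimiri)),((Gallus,(Ateles,Castanea)),(Puma,Nyctereutes))),((Bacillus,(Peromyscus,Lynx)),Culex))).
That clade has exactly 23 tips — every listed taxon and nothing else — so the group is monophyletic.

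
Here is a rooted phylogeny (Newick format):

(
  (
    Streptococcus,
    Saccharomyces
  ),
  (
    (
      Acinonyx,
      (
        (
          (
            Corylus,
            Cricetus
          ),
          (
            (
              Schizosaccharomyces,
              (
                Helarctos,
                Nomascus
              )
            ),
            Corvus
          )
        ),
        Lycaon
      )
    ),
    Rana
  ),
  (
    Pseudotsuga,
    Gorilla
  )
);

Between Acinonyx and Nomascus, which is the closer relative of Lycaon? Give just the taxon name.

Nomascus

The MRCA of Lycaon and Nomascus subtends (((Corylus,Cricetus),((Schizosaccharomyces,(Helarctos,Nomascus)),Corvus)),Lycaon) (7 taxa).
The MRCA of Lycaon and Acinonyx subtends (Acinonyx,(((Corylus,Cricetus),((Schizosaccharomyces,(Helarctos,Nomascus)),Corvus)),Lycaon)) (8 taxa).
The first is nested inside the second, so Lycaon shares a more recent common ancestor with Nomascus.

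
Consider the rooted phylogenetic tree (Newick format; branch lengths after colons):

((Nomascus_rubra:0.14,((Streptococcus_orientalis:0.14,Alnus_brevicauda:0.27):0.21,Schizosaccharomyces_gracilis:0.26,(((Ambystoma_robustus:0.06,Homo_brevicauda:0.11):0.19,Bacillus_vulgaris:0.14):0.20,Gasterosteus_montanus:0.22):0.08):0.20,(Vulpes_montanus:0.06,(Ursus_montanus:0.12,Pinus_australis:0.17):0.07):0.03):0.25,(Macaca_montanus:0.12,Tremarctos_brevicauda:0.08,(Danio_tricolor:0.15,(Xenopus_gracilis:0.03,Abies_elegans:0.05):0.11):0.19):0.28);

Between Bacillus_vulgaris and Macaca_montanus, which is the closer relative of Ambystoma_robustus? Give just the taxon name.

Bacillus_vulgaris

The MRCA of Ambystoma_robustus and Bacillus_vulgaris subtends ((Ambystoma_robustus,Homo_brevicauda),Bacillus_vulgaris) (3 taxa).
The MRCA of Ambystoma_robustus and Macaca_montanus is the root, subtending the entire tree (16 taxa).
The first is nested inside the second, so Ambystoma_robustus shares a more recent common ancestor with Bacillus_vulgaris.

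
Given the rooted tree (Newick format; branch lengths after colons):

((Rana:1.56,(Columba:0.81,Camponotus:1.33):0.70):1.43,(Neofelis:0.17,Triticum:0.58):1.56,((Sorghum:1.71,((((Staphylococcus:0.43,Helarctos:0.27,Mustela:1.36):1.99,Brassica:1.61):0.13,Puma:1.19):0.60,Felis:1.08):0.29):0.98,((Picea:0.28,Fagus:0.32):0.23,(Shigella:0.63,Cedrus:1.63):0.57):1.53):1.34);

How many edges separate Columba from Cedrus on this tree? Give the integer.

7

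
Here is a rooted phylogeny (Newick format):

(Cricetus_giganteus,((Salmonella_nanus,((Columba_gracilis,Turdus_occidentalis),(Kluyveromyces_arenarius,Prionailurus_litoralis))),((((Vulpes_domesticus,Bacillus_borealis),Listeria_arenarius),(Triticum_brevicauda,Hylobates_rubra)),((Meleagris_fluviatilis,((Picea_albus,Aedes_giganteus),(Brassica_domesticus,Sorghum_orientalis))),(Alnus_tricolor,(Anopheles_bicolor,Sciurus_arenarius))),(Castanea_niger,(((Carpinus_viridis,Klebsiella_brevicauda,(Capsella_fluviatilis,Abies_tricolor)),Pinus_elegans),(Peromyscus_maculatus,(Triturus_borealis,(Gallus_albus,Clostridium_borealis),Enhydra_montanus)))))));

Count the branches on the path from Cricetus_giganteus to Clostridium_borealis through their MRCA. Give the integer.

The MRCA of Cricetus_giganteus and Clostridium_borealis is the root of the tree.
From Cricetus_giganteus up to that node: 1 branch. From Clostridium_borealis up to the same node: 8 branches. Total: 1 + 8 = 9.

9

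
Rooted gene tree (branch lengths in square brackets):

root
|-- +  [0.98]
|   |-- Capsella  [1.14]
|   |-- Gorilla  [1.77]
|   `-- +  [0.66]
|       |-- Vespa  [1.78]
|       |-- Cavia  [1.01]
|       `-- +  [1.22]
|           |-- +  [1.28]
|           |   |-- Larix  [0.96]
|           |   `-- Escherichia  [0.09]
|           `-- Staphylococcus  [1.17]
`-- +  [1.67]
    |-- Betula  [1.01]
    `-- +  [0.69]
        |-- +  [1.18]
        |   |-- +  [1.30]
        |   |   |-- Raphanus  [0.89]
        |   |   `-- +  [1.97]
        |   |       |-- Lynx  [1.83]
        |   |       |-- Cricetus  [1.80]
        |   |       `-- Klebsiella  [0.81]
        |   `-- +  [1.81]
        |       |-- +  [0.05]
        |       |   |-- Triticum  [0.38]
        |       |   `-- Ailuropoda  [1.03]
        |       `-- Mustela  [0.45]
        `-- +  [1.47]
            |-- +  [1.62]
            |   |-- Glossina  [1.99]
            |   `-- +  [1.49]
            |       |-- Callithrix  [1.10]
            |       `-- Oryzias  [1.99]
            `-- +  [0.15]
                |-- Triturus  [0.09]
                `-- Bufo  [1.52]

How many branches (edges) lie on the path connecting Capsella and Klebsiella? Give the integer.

The MRCA of Capsella and Klebsiella is the root of the tree.
From Capsella up to that node: 2 branches. From Klebsiella up to the same node: 6 branches. Total: 2 + 6 = 8.

8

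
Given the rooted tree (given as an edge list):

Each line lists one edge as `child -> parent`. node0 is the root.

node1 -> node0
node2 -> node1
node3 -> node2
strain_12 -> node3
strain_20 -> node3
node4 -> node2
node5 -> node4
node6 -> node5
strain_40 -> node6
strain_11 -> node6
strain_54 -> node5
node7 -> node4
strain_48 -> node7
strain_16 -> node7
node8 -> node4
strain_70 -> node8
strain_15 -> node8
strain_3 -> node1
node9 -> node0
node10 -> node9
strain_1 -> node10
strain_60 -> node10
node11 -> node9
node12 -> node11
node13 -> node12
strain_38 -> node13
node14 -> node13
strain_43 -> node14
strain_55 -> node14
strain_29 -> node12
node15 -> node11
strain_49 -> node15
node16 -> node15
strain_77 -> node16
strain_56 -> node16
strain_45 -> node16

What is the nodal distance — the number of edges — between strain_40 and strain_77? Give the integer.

11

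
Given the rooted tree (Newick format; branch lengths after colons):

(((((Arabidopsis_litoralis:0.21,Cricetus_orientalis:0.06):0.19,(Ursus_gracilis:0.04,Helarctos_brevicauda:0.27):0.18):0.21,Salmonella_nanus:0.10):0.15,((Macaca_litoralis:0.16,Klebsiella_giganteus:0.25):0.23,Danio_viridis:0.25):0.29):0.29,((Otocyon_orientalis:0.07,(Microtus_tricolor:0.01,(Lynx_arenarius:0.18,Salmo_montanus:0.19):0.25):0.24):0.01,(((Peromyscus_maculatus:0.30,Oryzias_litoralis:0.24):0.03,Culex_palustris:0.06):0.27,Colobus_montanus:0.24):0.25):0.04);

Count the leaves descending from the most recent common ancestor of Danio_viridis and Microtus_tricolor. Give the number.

The MRCA of Danio_viridis and Microtus_tricolor is the root, so the clade is the entire tree.
That clade contains 16 terminal taxa: Arabidopsis_litoralis, Colobus_montanus, Cricetus_orientalis, Culex_palustris, Danio_viridis, Helarctos_brevicauda, Klebsiella_giganteus, Lynx_arenarius, Macaca_litoralis, Microtus_tricolor, Oryzias_litoralis, Otocyon_orientalis, Peromyscus_maculatus, Salmo_montanus, Salmonella_nanus, Ursus_gracilis.

16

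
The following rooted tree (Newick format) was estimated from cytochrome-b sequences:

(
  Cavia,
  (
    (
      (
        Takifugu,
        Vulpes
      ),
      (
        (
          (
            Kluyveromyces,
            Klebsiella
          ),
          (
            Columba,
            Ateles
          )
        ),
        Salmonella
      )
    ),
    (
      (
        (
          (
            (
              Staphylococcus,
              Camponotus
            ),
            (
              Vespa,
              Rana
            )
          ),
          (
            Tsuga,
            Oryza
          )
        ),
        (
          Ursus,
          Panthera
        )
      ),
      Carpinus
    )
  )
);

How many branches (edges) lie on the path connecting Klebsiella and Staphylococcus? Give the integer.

11

The MRCA of Klebsiella and Staphylococcus is the node subtending (((Takifugu,Vulpes),(((Kluyveromyces,Klebsiella),(Columba,Ateles)),Salmonella)),(((((Staphylococcus,Camponotus),(Vespa,Rana)),(Tsuga,Oryza)),(Ursus,Panthera)),Carpinus)).
From Klebsiella up to that node: 5 branches. From Staphylococcus up to the same node: 6 branches. Total: 5 + 6 = 11.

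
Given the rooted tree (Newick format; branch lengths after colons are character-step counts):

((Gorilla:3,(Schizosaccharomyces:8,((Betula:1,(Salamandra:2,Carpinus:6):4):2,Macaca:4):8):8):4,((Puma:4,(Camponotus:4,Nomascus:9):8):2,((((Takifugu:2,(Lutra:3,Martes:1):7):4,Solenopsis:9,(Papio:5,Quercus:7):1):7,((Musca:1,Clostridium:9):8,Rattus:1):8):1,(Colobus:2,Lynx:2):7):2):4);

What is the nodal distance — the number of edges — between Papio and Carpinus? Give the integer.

The MRCA of Papio and Carpinus is the root of the tree.
From Papio up to that node: 6 branches. From Carpinus up to the same node: 6 branches. Total: 6 + 6 = 12.

12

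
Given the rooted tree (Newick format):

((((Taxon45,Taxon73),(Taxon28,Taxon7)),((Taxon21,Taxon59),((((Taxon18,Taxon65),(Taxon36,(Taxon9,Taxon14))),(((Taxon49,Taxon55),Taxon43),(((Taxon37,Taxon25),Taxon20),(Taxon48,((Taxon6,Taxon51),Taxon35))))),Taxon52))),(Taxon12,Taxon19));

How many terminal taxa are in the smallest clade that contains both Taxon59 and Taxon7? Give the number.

22

The MRCA of Taxon59 and Taxon7 is the node subtending (((Taxon45,Taxon73),(Taxon28,Taxon7)),((Taxon21,Taxon59),((((Taxon18,Taxon65),(Taxon36,(Taxon9,Taxon14))),(((Taxon49,Taxon55),Taxon43),(((Taxon37,Taxon25),Taxon20),(Taxon48,((Taxon6,Taxon51),Taxon35))))),Taxon52))).
That clade contains 22 terminal taxa: Taxon14, Taxon18, Taxon20, Taxon21, Taxon25, Taxon28, Taxon35, Taxon36, Taxon37, Taxon43, Taxon45, Taxon48, Taxon49, Taxon51, Taxon52, Taxon55, Taxon59, Taxon6, Taxon65, Taxon7, Taxon73, Taxon9.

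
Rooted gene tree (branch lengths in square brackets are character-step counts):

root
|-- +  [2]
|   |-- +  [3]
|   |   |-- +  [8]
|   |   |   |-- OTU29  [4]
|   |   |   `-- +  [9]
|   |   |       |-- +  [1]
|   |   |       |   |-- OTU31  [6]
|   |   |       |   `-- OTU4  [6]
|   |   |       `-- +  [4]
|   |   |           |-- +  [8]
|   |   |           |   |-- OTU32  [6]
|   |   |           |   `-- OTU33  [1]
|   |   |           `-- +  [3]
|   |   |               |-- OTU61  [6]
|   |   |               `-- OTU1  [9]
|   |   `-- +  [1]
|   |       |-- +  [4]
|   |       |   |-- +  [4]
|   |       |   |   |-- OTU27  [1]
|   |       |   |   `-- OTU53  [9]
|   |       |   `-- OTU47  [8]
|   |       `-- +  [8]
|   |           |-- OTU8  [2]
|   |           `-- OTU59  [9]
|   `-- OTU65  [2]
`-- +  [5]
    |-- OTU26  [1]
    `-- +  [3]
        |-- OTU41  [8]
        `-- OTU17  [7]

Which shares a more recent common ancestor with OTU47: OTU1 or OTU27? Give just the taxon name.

The MRCA of OTU47 and OTU27 subtends ((OTU27,OTU53),OTU47) (3 taxa).
The MRCA of OTU47 and OTU1 subtends ((OTU29,((OTU31,OTU4),((OTU32,OTU33),(OTU61,OTU1)))),(((OTU27,OTU53),OTU47),(OTU8,OTU59))) (12 taxa).
The first is nested inside the second, so OTU47 shares a more recent common ancestor with OTU27.

OTU27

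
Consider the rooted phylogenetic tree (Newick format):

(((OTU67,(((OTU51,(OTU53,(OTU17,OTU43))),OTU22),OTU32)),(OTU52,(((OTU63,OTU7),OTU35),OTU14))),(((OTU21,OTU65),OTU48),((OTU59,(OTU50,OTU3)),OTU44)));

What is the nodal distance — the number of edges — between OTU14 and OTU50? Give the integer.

9

The MRCA of OTU14 and OTU50 is the root of the tree.
From OTU14 up to that node: 4 branches. From OTU50 up to the same node: 5 branches. Total: 4 + 5 = 9.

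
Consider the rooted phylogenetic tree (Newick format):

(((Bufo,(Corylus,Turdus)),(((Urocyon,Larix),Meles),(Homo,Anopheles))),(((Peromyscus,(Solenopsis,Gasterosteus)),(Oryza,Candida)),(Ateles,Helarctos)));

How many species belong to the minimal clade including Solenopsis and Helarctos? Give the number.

7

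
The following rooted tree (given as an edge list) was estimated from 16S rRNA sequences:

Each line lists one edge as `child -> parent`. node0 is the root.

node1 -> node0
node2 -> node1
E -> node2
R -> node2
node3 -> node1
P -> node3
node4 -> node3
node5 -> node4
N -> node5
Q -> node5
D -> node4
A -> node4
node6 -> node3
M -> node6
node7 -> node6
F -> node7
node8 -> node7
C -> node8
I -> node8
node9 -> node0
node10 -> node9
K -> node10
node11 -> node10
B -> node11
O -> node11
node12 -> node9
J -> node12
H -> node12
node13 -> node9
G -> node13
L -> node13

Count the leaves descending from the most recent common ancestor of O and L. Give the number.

7

The MRCA of O and L is the node subtending ((K,(B,O)),(J,H),(G,L)).
That clade contains 7 terminal taxa: B, G, H, J, K, L, O.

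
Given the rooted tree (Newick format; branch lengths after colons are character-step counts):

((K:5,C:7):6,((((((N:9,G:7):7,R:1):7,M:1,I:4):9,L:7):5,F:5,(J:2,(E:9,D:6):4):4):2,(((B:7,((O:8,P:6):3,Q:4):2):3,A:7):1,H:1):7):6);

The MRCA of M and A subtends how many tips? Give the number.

The MRCA of M and A is the node subtending ((((((N,G),R),M,I),L),F,(J,(E,D))),(((B,((O,P),Q)),A),H)).
That clade contains 16 terminal taxa: A, B, D, E, F, G, H, I, J, L, M, N, O, P, Q, R.

16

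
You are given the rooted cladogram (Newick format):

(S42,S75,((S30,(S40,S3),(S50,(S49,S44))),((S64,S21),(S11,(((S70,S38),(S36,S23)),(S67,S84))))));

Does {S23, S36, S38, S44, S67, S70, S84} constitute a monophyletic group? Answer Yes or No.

No

The MRCA of the listed taxa subtends ((S30,(S40,S3),(S50,(S49,S44))),((S64,S21),(S11,(((S70,S38),(S36,S23)),(S67,S84))))).
That clade also contains S11, S21, S3, S30, S40, S49, S50, S64, which are not in the proposed group, so the group is not monophyletic.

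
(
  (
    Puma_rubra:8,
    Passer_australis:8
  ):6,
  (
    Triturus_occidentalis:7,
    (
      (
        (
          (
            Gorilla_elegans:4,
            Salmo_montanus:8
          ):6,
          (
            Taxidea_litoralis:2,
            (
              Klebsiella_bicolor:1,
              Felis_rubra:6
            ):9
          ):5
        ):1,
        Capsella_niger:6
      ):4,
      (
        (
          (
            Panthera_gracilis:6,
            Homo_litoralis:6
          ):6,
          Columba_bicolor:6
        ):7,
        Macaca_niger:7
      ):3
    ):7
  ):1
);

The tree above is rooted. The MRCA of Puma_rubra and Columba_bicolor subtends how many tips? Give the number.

13

The MRCA of Puma_rubra and Columba_bicolor is the root, so the clade is the entire tree.
That clade contains 13 terminal taxa: Capsella_niger, Columba_bicolor, Felis_rubra, Gorilla_elegans, Homo_litoralis, Klebsiella_bicolor, Macaca_niger, Panthera_gracilis, Passer_australis, Puma_rubra, Salmo_montanus, Taxidea_litoralis, Triturus_occidentalis.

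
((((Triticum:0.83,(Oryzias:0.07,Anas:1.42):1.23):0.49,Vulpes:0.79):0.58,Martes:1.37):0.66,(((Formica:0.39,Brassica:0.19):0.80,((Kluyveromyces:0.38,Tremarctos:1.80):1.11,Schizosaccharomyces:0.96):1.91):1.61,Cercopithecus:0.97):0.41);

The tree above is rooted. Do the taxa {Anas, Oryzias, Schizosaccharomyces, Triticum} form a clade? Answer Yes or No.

No

The MRCA of the listed taxa is the root, so the smallest clade containing them is the whole tree.
That clade also contains Brassica, Cercopithecus, Formica, Kluyveromyces, Martes, Tremarctos, Vulpes, which are not in the proposed group, so the group is not monophyletic.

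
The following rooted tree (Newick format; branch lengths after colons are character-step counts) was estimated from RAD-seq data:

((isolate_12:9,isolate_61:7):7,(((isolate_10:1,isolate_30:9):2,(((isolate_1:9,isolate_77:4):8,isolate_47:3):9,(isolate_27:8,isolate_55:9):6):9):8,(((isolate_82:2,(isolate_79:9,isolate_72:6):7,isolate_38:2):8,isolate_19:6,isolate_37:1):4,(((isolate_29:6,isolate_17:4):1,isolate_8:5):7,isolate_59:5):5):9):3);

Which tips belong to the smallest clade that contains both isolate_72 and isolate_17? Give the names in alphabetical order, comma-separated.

isolate_17, isolate_19, isolate_29, isolate_37, isolate_38, isolate_59, isolate_72, isolate_79, isolate_8, isolate_82

Tracing isolate_72: it sits inside (isolate_79,isolate_72).
Tracing isolate_17: it sits inside (isolate_29,isolate_17).
The smallest clade enclosing both is (((isolate_82,(isolate_79,isolate_72),isolate_38),isolate_19,isolate_37),(((isolate_29,isolate_17),isolate_8),isolate_59)); the answer is its 10 terminal taxa in alphabetical order.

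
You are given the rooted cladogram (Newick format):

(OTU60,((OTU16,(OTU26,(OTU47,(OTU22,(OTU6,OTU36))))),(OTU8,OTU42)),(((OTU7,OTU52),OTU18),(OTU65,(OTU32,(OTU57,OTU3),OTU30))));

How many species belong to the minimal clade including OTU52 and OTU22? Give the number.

The MRCA of OTU52 and OTU22 is the root, so the clade is the entire tree.
That clade contains 17 terminal taxa: OTU16, OTU18, OTU22, OTU26, OTU3, OTU30, OTU32, OTU36, OTU42, OTU47, OTU52, OTU57, OTU6, OTU60, OTU65, OTU7, OTU8.

17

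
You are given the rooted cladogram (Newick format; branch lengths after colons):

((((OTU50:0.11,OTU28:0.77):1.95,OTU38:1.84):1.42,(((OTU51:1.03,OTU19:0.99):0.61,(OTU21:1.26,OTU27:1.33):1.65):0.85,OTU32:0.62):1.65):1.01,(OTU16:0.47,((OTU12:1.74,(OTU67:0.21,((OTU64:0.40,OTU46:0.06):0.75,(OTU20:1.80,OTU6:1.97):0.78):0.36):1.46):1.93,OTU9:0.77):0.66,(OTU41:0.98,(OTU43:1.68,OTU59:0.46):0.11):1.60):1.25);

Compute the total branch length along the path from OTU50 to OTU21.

The path runs OTU50 → … → MRCA → … → OTU21; the MRCA is the node subtending (((OTU50,OTU28),OTU38),(((OTU51,OTU19),(OTU21,OTU27)),OTU32)).
Branch lengths along that path: 0.11 + 1.95 + 1.42 + 1.65 + 0.85 + 1.65 + 1.26 = 8.89.

8.89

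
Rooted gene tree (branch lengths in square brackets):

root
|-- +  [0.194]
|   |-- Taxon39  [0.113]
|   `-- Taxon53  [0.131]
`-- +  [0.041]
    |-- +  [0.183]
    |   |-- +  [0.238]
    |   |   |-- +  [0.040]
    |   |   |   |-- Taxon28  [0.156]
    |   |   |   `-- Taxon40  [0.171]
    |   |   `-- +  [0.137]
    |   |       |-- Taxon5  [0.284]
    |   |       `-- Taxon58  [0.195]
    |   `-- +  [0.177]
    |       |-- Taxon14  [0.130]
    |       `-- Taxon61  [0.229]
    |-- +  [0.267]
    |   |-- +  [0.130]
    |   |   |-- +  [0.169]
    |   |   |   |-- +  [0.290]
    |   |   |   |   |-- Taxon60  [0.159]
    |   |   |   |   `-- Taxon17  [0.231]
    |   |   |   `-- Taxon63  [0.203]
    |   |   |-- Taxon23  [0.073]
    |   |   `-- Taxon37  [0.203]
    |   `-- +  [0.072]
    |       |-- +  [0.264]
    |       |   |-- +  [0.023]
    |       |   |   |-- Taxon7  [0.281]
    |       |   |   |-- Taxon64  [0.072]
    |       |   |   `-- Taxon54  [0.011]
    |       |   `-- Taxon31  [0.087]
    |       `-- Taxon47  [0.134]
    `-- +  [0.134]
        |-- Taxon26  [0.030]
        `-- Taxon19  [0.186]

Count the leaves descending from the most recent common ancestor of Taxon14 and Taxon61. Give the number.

The MRCA of Taxon14 and Taxon61 is the node subtending (Taxon14,Taxon61).
That clade contains 2 terminal taxa: Taxon14, Taxon61.

2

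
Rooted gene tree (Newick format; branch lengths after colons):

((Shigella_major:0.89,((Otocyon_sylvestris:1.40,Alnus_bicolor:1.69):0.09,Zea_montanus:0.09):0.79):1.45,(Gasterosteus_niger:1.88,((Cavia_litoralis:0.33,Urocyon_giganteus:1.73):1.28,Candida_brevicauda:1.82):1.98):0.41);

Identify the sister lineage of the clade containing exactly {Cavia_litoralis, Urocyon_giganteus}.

Candida_brevicauda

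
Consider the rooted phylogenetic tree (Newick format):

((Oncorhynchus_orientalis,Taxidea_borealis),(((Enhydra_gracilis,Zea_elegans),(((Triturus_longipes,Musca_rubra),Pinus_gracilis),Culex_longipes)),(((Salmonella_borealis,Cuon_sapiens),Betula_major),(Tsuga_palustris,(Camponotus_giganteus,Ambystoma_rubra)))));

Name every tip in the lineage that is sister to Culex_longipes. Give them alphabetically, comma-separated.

Musca_rubra, Pinus_gracilis, Triturus_longipes

Culex_longipes attaches to the tree at the node subtending (((Triturus_longipes,Musca_rubra),Pinus_gracilis),Culex_longipes).
The other lineage descending from that same node — the sister group — is ((Triturus_longipes,Musca_rubra),Pinus_gracilis); its 3 tips in alphabetical order are the answer.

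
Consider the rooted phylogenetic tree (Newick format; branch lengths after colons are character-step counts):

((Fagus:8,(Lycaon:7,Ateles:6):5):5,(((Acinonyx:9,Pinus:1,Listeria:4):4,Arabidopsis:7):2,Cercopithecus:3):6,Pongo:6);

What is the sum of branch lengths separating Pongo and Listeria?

22

The path runs Pongo → … → MRCA → … → Listeria; the MRCA is the root of the tree.
Branch lengths along that path: 6 + 6 + 2 + 4 + 4 = 22.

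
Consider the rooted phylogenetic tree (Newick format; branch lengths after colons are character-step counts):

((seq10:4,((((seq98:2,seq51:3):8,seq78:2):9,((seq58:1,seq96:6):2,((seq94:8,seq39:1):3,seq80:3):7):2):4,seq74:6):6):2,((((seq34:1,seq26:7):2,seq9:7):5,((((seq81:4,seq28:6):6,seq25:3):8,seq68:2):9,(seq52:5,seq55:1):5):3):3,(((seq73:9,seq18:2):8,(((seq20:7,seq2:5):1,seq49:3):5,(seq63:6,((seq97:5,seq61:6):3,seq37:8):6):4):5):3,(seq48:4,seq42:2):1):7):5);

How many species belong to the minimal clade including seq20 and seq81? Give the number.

20

The MRCA of seq20 and seq81 is the node subtending ((((seq34,seq26),seq9),((((seq81,seq28),seq25),seq68),(seq52,seq55))),(((seq73,seq18),(((seq20,seq2),seq49),(seq63,((seq97,seq61),seq37)))),(seq48,seq42))).
That clade contains 20 terminal taxa: seq18, seq2, seq20, seq25, seq26, seq28, seq34, seq37, seq42, seq48, seq49, seq52, seq55, seq61, seq63, seq68, seq73, seq81, seq9, seq97.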